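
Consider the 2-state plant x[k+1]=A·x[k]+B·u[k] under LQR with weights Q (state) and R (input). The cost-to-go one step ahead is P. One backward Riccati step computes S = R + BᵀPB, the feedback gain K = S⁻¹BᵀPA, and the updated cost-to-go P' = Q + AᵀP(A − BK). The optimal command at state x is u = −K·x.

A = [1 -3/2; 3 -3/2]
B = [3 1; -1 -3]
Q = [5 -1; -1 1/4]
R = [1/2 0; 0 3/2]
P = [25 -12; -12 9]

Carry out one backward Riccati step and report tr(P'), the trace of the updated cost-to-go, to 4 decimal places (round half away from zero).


8.6484

BᵀP = [87.0000 -45.0000; 61.0000 -39.0000]
S = R + BᵀPB = [1/2 0; 0 3/2] + [306.0000 222.0000; 222.0000 178.0000] = [306.5000 222.0000; 222.0000 179.5000]
BᵀPA = [-48.0000 -63.0000; -56.0000 -33.0000]
K = S⁻¹·BᵀPA = [0.6656 -0.6947; -1.1352 0.6753]
A−BK = [0.1383 -0.0913; 0.2600 -0.1687]
AᵀP(A−BK) = [2.3782 -1.5268; -1.5268 1.0203]
P' = Q + AᵀP(A−BK) = [7.3782 -2.5268; -2.5268 1.2703]
tr(P') = 8.6484


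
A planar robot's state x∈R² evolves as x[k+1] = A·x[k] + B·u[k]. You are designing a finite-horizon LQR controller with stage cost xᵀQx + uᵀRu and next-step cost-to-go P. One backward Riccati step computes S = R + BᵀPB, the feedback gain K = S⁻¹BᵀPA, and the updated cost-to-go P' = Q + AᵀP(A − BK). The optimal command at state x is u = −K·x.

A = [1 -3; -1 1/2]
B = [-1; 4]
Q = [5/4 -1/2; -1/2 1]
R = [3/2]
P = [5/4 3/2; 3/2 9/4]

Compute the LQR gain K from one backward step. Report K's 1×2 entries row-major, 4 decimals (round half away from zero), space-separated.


BᵀP = [4.7500 7.5000]
S = R + BᵀPB = [3/2] + [25.2500] = [26.7500]
BᵀPA = [-2.7500 -10.5000]
K = S⁻¹·BᵀPA = [-0.1028 -0.3925]
A−BK = [0.8972 -3.3925; -0.5888 2.0701]
AᵀP(A−BK) = [0.2173 -0.7044; -0.7044 3.1910]
P' = Q + AᵀP(A−BK) = [1.4673 -1.2044; -1.2044 4.1910]
tr(P') = 5.6583

-0.1028 -0.3925


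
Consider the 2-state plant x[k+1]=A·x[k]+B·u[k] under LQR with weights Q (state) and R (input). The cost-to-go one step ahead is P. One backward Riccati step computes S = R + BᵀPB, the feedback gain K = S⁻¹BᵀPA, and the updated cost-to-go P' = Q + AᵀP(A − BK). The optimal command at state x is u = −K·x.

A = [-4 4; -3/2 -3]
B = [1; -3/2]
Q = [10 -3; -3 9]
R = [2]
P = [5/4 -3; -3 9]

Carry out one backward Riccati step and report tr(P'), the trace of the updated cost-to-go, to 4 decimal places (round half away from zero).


34.4250

BᵀP = [5.7500 -16.5000]
S = R + BᵀPB = [2] + [30.5000] = [32.5000]
BᵀPA = [1.7500 72.5000]
K = S⁻¹·BᵀPA = [0.0538 2.2308]
A−BK = [-4.0538 1.7692; -1.4192 0.3462]
AᵀP(A−BK) = [4.1558 -1.4038; -1.4038 11.2692]
P' = Q + AᵀP(A−BK) = [14.1558 -4.4038; -4.4038 20.2692]
tr(P') = 34.4250


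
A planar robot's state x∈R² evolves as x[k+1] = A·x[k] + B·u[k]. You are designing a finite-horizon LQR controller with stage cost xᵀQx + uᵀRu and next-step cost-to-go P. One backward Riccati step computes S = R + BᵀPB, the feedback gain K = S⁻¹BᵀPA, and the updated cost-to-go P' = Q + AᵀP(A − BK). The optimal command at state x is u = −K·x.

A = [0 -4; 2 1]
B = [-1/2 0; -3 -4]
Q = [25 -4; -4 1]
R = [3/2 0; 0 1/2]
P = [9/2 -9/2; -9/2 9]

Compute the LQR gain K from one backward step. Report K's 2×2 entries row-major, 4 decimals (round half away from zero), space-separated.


-0.0745 1.8464 -0.4472 -2.0124

BᵀP = [11.2500 -24.7500; 18.0000 -36.0000]
S = R + BᵀPB = [3/2 0; 0 1/2] + [68.6250 99.0000; 99.0000 144.0000] = [70.1250 99.0000; 99.0000 144.5000]
BᵀPA = [-49.5000 -69.7500; -72.0000 -108.0000]
K = S⁻¹·BᵀPA = [-0.0745 1.8464; -0.4472 -2.0124]
A−BK = [-0.0373 -3.0768; -0.0124 -1.5104]
AᵀP(A−BK) = [0.1118 0.5031; 0.5031 28.4458]
P' = Q + AᵀP(A−BK) = [25.1118 -3.4969; -3.4969 29.4458]
tr(P') = 54.5576


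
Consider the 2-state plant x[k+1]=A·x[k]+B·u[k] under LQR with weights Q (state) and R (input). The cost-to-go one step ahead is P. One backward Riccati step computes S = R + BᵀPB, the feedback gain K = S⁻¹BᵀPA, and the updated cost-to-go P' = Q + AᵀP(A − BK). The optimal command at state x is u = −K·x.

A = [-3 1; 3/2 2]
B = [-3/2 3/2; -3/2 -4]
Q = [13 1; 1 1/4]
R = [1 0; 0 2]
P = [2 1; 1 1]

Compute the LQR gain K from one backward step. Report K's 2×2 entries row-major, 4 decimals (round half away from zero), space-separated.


0.9740 -0.7792 -0.5584 -0.1818

BᵀP = [-4.5000 -3.0000; -1.0000 -2.5000]
S = R + BᵀPB = [1 0; 0 2] + [11.2500 5.2500; 5.2500 8.5000] = [12.2500 5.2500; 5.2500 10.5000]
BᵀPA = [9.0000 -10.5000; -0.7500 -6.0000]
K = S⁻¹·BᵀPA = [0.9740 -0.7792; -0.5584 -0.1818]
A−BK = [-0.7013 0.1039; 0.7273 0.1039]
AᵀP(A−BK) = [2.0649 -0.6234; -0.6234 0.7273]
P' = Q + AᵀP(A−BK) = [15.0649 0.3766; 0.3766 0.9773]
tr(P') = 16.0422


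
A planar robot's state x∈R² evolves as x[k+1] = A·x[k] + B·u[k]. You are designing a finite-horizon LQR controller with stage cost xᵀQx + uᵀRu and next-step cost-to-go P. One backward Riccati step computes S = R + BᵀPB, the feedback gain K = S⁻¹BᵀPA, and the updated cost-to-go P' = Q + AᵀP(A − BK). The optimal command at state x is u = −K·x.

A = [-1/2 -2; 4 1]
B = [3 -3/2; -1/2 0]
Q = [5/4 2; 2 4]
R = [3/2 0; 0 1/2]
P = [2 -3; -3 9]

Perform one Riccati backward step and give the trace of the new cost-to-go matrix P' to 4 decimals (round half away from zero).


52.8741

BᵀP = [7.5000 -13.5000; -3.0000 4.5000]
S = R + BᵀPB = [3/2 0; 0 1/2] + [29.2500 -11.2500; -11.2500 4.5000] = [30.7500 -11.2500; -11.2500 5.0000]
BᵀPA = [-57.7500 -28.5000; 19.5000 10.5000]
K = S⁻¹·BᵀPA = [-2.5517 -0.8966; -1.8414 0.0828]
A−BK = [4.3931 0.8138; 2.7241 0.5517]
AᵀP(A−BK) = [45.0448 10.1103; 10.1103 2.5793]
P' = Q + AᵀP(A−BK) = [46.2948 12.1103; 12.1103 6.5793]
tr(P') = 52.8741


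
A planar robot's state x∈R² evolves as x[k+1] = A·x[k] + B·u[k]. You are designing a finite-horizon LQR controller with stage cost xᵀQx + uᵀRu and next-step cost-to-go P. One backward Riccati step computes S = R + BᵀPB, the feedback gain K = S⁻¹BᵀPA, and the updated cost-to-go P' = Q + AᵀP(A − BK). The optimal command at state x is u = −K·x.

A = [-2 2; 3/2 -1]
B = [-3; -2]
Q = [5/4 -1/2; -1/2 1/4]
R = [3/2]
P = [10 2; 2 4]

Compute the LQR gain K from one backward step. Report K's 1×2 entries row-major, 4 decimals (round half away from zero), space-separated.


0.3574 -0.4106

BᵀP = [-34.0000 -14.0000]
S = R + BᵀPB = [3/2] + [130.0000] = [131.5000]
BᵀPA = [47.0000 -54.0000]
K = S⁻¹·BᵀPA = [0.3574 -0.4106]
A−BK = [-0.9278 0.7681; 2.2148 -1.8213]
AᵀP(A−BK) = [20.2015 -16.6996; -16.6996 13.8251]
P' = Q + AᵀP(A−BK) = [21.4515 -17.1996; -17.1996 14.0751]
tr(P') = 35.5266


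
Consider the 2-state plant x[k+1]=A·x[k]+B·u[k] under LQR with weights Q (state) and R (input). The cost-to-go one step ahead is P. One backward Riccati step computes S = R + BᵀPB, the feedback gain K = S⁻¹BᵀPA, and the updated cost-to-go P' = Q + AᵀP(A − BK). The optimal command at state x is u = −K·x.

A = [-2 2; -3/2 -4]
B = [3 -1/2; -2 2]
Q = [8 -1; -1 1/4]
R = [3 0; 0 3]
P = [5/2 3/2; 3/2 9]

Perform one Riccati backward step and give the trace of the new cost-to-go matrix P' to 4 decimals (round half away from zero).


BᵀP = [4.5000 -13.5000; 1.7500 17.2500]
S = R + BᵀPB = [3 0; 0 3] + [40.5000 -29.2500; -29.2500 33.6250] = [43.5000 -29.2500; -29.2500 36.6250]
BᵀPA = [11.2500 63.0000; -29.3750 -65.5000]
K = S⁻¹·BᵀPA = [-0.6063 0.5308; -1.2862 -1.3645]
A−BK = [-0.8244 -0.2745; -0.1401 -0.2095]
AᵀP(A−BK) = [8.2876 5.4464; 5.4464 7.1866]
P' = Q + AᵀP(A−BK) = [16.2876 4.4464; 4.4464 7.4366]
tr(P') = 23.7241

23.7241


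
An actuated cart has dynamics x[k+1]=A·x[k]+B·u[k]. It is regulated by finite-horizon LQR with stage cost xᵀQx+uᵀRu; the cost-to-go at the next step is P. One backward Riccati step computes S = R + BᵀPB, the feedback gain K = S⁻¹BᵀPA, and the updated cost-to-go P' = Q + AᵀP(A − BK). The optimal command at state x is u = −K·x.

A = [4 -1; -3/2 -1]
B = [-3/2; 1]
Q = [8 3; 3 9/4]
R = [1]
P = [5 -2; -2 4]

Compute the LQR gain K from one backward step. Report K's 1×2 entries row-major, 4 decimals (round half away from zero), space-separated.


-2.1798 0.1124

BᵀP = [-9.5000 7.0000]
S = R + BᵀPB = [1] + [21.2500] = [22.2500]
BᵀPA = [-48.5000 2.5000]
K = S⁻¹·BᵀPA = [-2.1798 0.1124]
A−BK = [0.7303 -0.8315; 0.6798 -1.1124]
AᵀP(A−BK) = [7.2809 -3.5506; -3.5506 4.7191]
P' = Q + AᵀP(A−BK) = [15.2809 -0.5506; -0.5506 6.9691]
tr(P') = 22.2500


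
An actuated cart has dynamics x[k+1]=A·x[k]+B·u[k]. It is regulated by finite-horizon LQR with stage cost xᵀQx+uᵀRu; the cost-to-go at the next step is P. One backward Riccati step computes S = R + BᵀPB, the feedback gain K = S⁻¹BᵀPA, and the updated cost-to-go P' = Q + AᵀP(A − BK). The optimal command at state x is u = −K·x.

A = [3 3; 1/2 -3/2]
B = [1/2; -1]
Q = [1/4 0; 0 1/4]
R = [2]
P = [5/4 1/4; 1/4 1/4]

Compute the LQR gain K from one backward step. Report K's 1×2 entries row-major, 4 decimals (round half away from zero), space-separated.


0.4595 0.5676

BᵀP = [0.3750 -0.1250]
S = R + BᵀPB = [2] + [0.3125] = [2.3125]
BᵀPA = [1.0625 1.3125]
K = S⁻¹·BᵀPA = [0.4595 0.5676]
A−BK = [2.7703 2.7162; 0.9595 -0.9324]
AᵀP(A−BK) = [11.5743 9.7095; 9.7095 8.8176]
P' = Q + AᵀP(A−BK) = [11.8243 9.7095; 9.7095 9.0676]
tr(P') = 20.8919


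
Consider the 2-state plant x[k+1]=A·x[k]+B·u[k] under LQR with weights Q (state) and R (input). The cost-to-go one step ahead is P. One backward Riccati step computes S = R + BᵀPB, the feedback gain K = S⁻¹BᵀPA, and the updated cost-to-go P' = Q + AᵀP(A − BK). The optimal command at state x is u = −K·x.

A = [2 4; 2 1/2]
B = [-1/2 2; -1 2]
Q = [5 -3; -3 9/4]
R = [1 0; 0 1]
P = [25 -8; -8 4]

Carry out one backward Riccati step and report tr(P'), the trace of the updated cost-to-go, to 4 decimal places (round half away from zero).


BᵀP = [-4.5000 0.0000; 34.0000 -8.0000]
S = R + BᵀPB = [1 0; 0 1] + [2.2500 -9.0000; -9.0000 52.0000] = [3.2500 -9.0000; -9.0000 53.0000]
BᵀPA = [-9.0000 -18.0000; 52.0000 132.0000]
K = S⁻¹·BᵀPA = [-0.0986 2.5644; 0.9644 2.9260]
A−BK = [0.0219 -0.5699; -0.0274 -2.7877]
AᵀP(A−BK) = [0.9644 2.9260; 2.9260 28.9233]
P' = Q + AᵀP(A−BK) = [5.9644 -0.0740; -0.0740 31.1733]
tr(P') = 37.1377

37.1377


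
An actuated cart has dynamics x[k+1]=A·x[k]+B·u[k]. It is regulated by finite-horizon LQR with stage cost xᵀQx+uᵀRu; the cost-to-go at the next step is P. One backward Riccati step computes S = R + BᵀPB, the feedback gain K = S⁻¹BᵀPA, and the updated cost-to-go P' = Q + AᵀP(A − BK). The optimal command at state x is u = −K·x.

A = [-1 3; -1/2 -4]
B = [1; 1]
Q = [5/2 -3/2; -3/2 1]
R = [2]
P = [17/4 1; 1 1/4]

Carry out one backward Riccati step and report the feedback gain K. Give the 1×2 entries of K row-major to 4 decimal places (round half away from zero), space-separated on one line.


-0.6912 1.2647

BᵀP = [5.2500 1.2500]
S = R + BᵀPB = [2] + [6.5000] = [8.5000]
BᵀPA = [-5.8750 10.7500]
K = S⁻¹·BᵀPA = [-0.6912 1.2647]
A−BK = [-0.3088 1.7353; 0.1912 -5.2647]
AᵀP(A−BK) = [1.2518 -2.3199; -2.3199 4.6544]
P' = Q + AᵀP(A−BK) = [3.7518 -3.8199; -3.8199 5.6544]
tr(P') = 9.4063


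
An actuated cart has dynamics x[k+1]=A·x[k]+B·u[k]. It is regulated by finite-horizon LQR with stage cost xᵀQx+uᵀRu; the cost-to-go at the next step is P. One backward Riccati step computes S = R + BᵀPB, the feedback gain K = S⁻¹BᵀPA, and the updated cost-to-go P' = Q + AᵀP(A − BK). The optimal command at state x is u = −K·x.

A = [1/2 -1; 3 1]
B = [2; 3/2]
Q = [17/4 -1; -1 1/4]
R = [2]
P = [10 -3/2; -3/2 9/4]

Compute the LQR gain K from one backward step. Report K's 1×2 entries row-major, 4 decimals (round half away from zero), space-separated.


BᵀP = [17.7500 0.3750]
S = R + BᵀPB = [2] + [36.0625] = [38.0625]
BᵀPA = [10.0000 -17.3750]
K = S⁻¹·BᵀPA = [0.2627 -0.4565]
A−BK = [-0.0255 -0.0870; 2.6059 1.6847]
AᵀP(A−BK) = [15.6227 10.0649; 10.0649 7.3186]
P' = Q + AᵀP(A−BK) = [19.8727 9.0649; 9.0649 7.5686]
tr(P') = 27.4413

0.2627 -0.4565


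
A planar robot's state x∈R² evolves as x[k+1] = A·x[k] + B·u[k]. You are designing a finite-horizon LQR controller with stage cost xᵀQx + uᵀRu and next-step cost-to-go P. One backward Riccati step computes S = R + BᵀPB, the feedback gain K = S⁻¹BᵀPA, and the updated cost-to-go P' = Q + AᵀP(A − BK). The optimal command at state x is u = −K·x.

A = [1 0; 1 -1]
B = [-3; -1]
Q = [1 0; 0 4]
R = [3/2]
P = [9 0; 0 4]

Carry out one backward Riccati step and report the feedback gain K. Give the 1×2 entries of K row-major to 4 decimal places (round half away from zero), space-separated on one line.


-0.3584 0.0462

BᵀP = [-27.0000 -4.0000]
S = R + BᵀPB = [3/2] + [85.0000] = [86.5000]
BᵀPA = [-31.0000 4.0000]
K = S⁻¹·BᵀPA = [-0.3584 0.0462]
A−BK = [-0.0751 0.1387; 0.6416 -0.9538]
AᵀP(A−BK) = [1.8902 -2.5665; -2.5665 3.8150]
P' = Q + AᵀP(A−BK) = [2.8902 -2.5665; -2.5665 7.8150]
tr(P') = 10.7052


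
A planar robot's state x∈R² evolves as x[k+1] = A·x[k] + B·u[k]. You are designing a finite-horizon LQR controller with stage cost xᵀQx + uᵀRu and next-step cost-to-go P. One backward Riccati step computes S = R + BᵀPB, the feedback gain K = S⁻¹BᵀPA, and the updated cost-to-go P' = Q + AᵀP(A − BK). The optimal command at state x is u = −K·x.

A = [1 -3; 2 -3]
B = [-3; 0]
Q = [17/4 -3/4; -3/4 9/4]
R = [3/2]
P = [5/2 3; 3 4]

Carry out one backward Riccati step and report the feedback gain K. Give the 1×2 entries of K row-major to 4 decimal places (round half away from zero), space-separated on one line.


-1.0625 2.0625

BᵀP = [-7.5000 -9.0000]
S = R + BᵀPB = [3/2] + [22.5000] = [24.0000]
BᵀPA = [-25.5000 49.5000]
K = S⁻¹·BᵀPA = [-1.0625 2.0625]
A−BK = [-2.1875 3.1875; 2.0000 -3.0000]
AᵀP(A−BK) = [3.4063 -5.9063; -5.9063 10.4063]
P' = Q + AᵀP(A−BK) = [7.6563 -6.6563; -6.6563 12.6563]
tr(P') = 20.3125


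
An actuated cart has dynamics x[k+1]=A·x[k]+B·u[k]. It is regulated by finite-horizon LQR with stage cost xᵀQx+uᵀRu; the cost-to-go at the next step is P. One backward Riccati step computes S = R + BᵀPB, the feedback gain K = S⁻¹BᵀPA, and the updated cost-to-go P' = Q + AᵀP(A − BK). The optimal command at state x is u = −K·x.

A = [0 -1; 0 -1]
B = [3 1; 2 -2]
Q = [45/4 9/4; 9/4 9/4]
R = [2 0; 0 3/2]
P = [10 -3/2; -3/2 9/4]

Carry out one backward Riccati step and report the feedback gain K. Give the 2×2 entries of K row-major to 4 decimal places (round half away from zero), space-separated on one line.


BᵀP = [27.0000 0.0000; 13.0000 -6.0000]
S = R + BᵀPB = [2 0; 0 3/2] + [81.0000 27.0000; 27.0000 25.0000] = [83.0000 27.0000; 27.0000 26.5000]
BᵀPA = [0.0000 -27.0000; 0.0000 -7.0000]
K = S⁻¹·BᵀPA = [0.0000 -0.3580; 0.0000 0.1006]
A−BK = [0.0000 -0.0265; 0.0000 -0.0826]
AᵀP(A−BK) = [0.0000 0.0000; 0.0000 0.2874]
P' = Q + AᵀP(A−BK) = [11.2500 2.2500; 2.2500 2.5374]
tr(P') = 13.7874

0.0000 -0.3580 0.0000 0.1006


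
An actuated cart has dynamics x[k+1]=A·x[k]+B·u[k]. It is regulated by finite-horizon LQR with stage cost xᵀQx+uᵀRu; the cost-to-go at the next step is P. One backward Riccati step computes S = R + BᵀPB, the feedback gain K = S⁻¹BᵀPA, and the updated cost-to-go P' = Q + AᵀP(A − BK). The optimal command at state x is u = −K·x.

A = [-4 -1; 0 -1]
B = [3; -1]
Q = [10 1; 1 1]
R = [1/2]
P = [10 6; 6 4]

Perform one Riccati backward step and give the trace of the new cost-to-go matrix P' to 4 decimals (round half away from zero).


BᵀP = [24.0000 14.0000]
S = R + BᵀPB = [1/2] + [58.0000] = [58.5000]
BᵀPA = [-96.0000 -38.0000]
K = S⁻¹·BᵀPA = [-1.6410 -0.6496]
A−BK = [0.9231 0.9487; -1.6410 -1.6496]
AᵀP(A−BK) = [2.4615 1.6410; 1.6410 1.3162]
P' = Q + AᵀP(A−BK) = [12.4615 2.6410; 2.6410 2.3162]
tr(P') = 14.7778

14.7778


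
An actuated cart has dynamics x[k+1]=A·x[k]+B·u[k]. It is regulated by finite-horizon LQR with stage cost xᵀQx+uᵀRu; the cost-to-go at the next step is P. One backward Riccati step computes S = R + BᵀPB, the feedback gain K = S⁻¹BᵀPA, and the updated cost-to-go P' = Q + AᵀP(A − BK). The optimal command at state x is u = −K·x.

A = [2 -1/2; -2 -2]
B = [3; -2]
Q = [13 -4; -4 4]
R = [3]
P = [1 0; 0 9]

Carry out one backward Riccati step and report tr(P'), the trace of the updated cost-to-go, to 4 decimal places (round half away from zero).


BᵀP = [3.0000 -18.0000]
S = R + BᵀPB = [3] + [45.0000] = [48.0000]
BᵀPA = [42.0000 34.5000]
K = S⁻¹·BᵀPA = [0.8750 0.7188]
A−BK = [-0.6250 -2.6563; -0.2500 -0.5625]
AᵀP(A−BK) = [3.2500 4.8125; 4.8125 11.4531]
P' = Q + AᵀP(A−BK) = [16.2500 0.8125; 0.8125 15.4531]
tr(P') = 31.7031

31.7031


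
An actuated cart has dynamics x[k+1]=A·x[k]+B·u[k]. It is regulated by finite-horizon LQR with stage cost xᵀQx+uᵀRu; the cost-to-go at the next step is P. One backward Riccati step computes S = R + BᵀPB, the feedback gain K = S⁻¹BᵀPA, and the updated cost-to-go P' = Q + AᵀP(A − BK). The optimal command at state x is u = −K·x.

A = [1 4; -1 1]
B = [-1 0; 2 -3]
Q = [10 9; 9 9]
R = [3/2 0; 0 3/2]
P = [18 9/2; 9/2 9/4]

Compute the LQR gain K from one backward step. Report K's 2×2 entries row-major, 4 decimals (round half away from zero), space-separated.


BᵀP = [-9.0000 0.0000; -13.5000 -6.7500]
S = R + BᵀPB = [3/2 0; 0 3/2] + [9.0000 0.0000; 0.0000 20.2500] = [10.5000 0.0000; 0.0000 21.7500]
BᵀPA = [-9.0000 -36.0000; -6.7500 -60.7500]
K = S⁻¹·BᵀPA = [-0.8571 -3.4286; -0.3103 -2.7931]
A−BK = [0.1429 0.5714; -0.2167 -0.5222]
AᵀP(A−BK) = [1.4409 6.5394; 6.5394 33.1404]
P' = Q + AᵀP(A−BK) = [11.4409 15.5394; 15.5394 42.1404]
tr(P') = 53.5813

-0.8571 -3.4286 -0.3103 -2.7931


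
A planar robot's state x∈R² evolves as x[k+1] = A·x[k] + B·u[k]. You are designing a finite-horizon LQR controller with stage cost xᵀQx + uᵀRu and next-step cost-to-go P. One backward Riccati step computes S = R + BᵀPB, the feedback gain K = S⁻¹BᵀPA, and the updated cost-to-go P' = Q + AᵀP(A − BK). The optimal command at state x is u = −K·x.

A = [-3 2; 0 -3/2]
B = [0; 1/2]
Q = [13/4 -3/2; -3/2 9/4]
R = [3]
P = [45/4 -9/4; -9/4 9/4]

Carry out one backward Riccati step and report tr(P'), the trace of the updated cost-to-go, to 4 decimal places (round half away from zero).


162.7632

BᵀP = [-1.1250 1.1250]
S = R + BᵀPB = [3] + [0.5625] = [3.5625]
BᵀPA = [3.3750 -3.9375]
K = S⁻¹·BᵀPA = [0.9474 -1.1053]
A−BK = [-3.0000 2.0000; -0.4737 -0.9474]
AᵀP(A−BK) = [98.0526 -73.8947; -73.8947 59.2105]
P' = Q + AᵀP(A−BK) = [101.3026 -75.3947; -75.3947 61.4605]
tr(P') = 162.7632


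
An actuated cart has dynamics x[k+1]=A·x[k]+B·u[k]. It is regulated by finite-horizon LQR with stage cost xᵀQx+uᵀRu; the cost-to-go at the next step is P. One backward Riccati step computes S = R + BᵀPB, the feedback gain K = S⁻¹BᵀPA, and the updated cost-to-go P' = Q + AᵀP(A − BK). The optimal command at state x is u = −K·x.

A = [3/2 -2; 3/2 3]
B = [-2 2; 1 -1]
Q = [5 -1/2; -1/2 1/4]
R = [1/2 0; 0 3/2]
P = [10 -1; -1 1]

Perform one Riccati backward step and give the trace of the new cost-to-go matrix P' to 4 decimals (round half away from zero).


BᵀP = [-21.0000 3.0000; 21.0000 -3.0000]
S = R + BᵀPB = [1/2 0; 0 3/2] + [45.0000 -45.0000; -45.0000 45.0000] = [45.5000 -45.0000; -45.0000 46.5000]
BᵀPA = [-27.0000 51.0000; 27.0000 -51.0000]
K = S⁻¹·BᵀPA = [-0.4463 0.8430; 0.1488 -0.2810]
A−BK = [0.3099 0.2479; 2.0950 1.8760]
AᵀP(A−BK) = [4.1839 3.3471; 3.3471 3.6777]
P' = Q + AᵀP(A−BK) = [9.1839 2.8471; 2.8471 3.9277]
tr(P') = 13.1116

13.1116


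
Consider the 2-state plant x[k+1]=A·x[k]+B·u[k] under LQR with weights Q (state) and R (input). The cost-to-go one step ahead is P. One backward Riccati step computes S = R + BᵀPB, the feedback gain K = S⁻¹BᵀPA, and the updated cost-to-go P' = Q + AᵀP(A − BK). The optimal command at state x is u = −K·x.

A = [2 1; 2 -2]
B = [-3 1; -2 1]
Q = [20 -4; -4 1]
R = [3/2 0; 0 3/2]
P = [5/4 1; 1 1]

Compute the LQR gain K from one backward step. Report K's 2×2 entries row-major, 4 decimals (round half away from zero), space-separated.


BᵀP = [-5.7500 -5.0000; 2.2500 2.0000]
S = R + BᵀPB = [3/2 0; 0 3/2] + [27.2500 -10.7500; -10.7500 4.2500] = [28.7500 -10.7500; -10.7500 5.7500]
BᵀPA = [-21.5000 4.2500; 8.5000 -1.7500]
K = S⁻¹·BᵀPA = [-0.6482 0.1131; 0.2663 -0.0930]
A−BK = [-0.2111 1.4322; 0.4372 -1.6809]
AᵀP(A−BK) = [0.7990 -0.2789; -0.2789 0.6068]
P' = Q + AᵀP(A−BK) = [20.7990 -4.2789; -4.2789 1.6068]
tr(P') = 22.4058

-0.6482 0.1131 0.2663 -0.0930


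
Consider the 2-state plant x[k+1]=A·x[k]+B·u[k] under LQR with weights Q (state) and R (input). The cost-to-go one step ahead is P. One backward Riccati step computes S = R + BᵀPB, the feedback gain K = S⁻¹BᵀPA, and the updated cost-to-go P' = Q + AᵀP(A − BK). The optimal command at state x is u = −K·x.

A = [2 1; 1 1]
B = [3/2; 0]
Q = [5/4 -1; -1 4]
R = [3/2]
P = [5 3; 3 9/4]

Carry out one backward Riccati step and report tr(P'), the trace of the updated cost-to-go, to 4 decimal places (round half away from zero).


11.6324

BᵀP = [7.5000 4.5000]
S = R + BᵀPB = [3/2] + [11.2500] = [12.7500]
BᵀPA = [19.5000 12.0000]
K = S⁻¹·BᵀPA = [1.5294 0.9412]
A−BK = [-0.2941 -0.4118; 1.0000 1.0000]
AᵀP(A−BK) = [4.4265 2.8971; 2.8971 1.9559]
P' = Q + AᵀP(A−BK) = [5.6765 1.8971; 1.8971 5.9559]
tr(P') = 11.6324


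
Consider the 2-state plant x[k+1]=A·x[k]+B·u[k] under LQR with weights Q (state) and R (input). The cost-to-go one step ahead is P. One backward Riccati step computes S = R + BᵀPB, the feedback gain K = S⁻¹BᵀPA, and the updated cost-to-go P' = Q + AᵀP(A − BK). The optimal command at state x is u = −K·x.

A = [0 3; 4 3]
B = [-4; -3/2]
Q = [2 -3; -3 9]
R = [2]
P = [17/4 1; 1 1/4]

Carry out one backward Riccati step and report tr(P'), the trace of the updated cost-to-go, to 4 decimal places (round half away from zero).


BᵀP = [-18.5000 -4.3750]
S = R + BᵀPB = [2] + [80.5625] = [82.5625]
BᵀPA = [-17.5000 -68.6250]
K = S⁻¹·BᵀPA = [-0.2120 -0.8312]
A−BK = [-0.8478 -0.3248; 3.6821 1.7532]
AᵀP(A−BK) = [0.2907 0.4542; 0.4542 1.4597]
P' = Q + AᵀP(A−BK) = [2.2907 -2.5458; -2.5458 10.4597]
tr(P') = 12.7504

12.7504


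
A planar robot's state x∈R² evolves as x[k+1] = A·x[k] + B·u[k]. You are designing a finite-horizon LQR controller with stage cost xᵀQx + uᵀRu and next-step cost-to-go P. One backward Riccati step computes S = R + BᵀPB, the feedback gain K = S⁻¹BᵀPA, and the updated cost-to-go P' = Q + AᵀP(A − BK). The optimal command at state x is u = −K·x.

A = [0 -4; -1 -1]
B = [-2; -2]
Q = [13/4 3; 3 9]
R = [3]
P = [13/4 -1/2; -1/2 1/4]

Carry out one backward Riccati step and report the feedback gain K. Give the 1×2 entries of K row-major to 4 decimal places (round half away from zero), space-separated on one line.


-0.0385 1.6538

BᵀP = [-5.5000 0.5000]
S = R + BᵀPB = [3] + [10.0000] = [13.0000]
BᵀPA = [-0.5000 21.5000]
K = S⁻¹·BᵀPA = [-0.0385 1.6538]
A−BK = [-0.0769 -0.6923; -1.0769 2.3077]
AᵀP(A−BK) = [0.2308 -0.9231; -0.9231 12.6923]
P' = Q + AᵀP(A−BK) = [3.4808 2.0769; 2.0769 21.6923]
tr(P') = 25.1731


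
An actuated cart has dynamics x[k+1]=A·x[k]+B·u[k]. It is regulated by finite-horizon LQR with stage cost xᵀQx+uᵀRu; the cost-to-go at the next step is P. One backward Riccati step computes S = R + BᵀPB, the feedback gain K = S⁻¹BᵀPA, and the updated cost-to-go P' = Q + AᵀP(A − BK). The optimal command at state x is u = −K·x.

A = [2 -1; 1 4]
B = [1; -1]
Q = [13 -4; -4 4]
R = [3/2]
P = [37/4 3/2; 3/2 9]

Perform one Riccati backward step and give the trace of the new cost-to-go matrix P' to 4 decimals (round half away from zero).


BᵀP = [7.7500 -7.5000]
S = R + BᵀPB = [3/2] + [15.2500] = [16.7500]
BᵀPA = [8.0000 -37.7500]
K = S⁻¹·BᵀPA = [0.4776 -2.2537]
A−BK = [1.5224 1.2537; 1.4776 1.7463]
AᵀP(A−BK) = [48.1791 46.0299; 46.0299 56.1716]
P' = Q + AᵀP(A−BK) = [61.1791 42.0299; 42.0299 60.1716]
tr(P') = 121.3507

121.3507


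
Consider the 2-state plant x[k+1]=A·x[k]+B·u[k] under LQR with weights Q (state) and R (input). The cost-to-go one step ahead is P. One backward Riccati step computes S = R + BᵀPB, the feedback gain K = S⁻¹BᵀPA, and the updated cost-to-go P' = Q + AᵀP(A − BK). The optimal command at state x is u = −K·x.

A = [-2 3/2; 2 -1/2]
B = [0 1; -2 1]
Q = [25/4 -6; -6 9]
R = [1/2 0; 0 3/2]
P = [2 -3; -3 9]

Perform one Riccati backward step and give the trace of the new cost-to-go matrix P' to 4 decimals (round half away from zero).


20.4718

BᵀP = [6.0000 -18.0000; -1.0000 6.0000]
S = R + BᵀPB = [1/2 0; 0 3/2] + [36.0000 -12.0000; -12.0000 5.0000] = [36.5000 -12.0000; -12.0000 6.5000]
BᵀPA = [-48.0000 18.0000; 14.0000 -4.5000]
K = S⁻¹·BᵀPA = [-1.5442 0.6756; -0.6971 0.5550]
A−BK = [-1.3029 0.9450; -0.3914 0.2962]
AᵀP(A−BK) = [3.6354 -2.3405; -2.3405 1.5865]
P' = Q + AᵀP(A−BK) = [9.8854 -8.3405; -8.3405 10.5865]
tr(P') = 20.4718


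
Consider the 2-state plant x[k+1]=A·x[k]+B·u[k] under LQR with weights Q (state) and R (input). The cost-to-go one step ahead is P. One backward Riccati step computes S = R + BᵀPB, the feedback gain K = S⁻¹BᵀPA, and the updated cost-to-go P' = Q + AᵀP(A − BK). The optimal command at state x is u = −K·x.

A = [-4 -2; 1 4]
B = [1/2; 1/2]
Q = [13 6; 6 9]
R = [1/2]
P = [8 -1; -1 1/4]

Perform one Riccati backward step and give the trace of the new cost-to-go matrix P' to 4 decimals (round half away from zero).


BᵀP = [3.5000 -0.3750]
S = R + BᵀPB = [1/2] + [1.5625] = [2.0625]
BᵀPA = [-14.3750 -8.5000]
K = S⁻¹·BᵀPA = [-6.9697 -4.1212]
A−BK = [-0.5152 0.0606; 4.4848 6.0606]
AᵀP(A−BK) = [36.0606 23.7576; 23.7576 16.9697]
P' = Q + AᵀP(A−BK) = [49.0606 29.7576; 29.7576 25.9697]
tr(P') = 75.0303

75.0303


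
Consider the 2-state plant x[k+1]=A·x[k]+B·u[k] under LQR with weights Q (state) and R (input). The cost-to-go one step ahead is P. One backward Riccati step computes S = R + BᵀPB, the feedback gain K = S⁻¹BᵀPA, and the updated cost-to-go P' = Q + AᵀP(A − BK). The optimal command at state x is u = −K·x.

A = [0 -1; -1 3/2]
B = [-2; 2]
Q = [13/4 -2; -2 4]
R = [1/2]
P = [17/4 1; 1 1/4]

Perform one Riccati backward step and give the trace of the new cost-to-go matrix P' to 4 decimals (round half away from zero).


7.3780

BᵀP = [-6.5000 -1.5000]
S = R + BᵀPB = [1/2] + [10.0000] = [10.5000]
BᵀPA = [1.5000 4.2500]
K = S⁻¹·BᵀPA = [0.1429 0.4048]
A−BK = [0.2857 -0.1905; -1.2857 0.6905]
AᵀP(A−BK) = [0.0357 0.0179; 0.0179 0.0923]
P' = Q + AᵀP(A−BK) = [3.2857 -1.9821; -1.9821 4.0923]
tr(P') = 7.3780


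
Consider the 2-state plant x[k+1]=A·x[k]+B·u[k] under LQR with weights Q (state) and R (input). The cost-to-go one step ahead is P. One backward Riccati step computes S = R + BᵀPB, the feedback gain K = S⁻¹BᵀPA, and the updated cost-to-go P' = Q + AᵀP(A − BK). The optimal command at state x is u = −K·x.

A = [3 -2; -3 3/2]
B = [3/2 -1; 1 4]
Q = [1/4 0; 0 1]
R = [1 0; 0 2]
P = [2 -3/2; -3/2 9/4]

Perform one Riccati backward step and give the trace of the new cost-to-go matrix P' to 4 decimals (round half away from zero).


5.9657

BᵀP = [1.5000 0.0000; -8.0000 10.5000]
S = R + BᵀPB = [1 0; 0 2] + [2.2500 -1.5000; -1.5000 50.0000] = [3.2500 -1.5000; -1.5000 52.0000]
BᵀPA = [4.5000 -3.0000; -55.5000 31.7500]
K = S⁻¹·BᵀPA = [0.9040 -0.6499; -1.0412 0.5918]
A−BK = [0.6027 -0.4333; 0.2609 -0.2174]
AᵀP(A−BK) = [3.3936 -2.1038; -2.1038 1.3222]
P' = Q + AᵀP(A−BK) = [3.6436 -2.1038; -2.1038 2.3222]
tr(P') = 5.9657


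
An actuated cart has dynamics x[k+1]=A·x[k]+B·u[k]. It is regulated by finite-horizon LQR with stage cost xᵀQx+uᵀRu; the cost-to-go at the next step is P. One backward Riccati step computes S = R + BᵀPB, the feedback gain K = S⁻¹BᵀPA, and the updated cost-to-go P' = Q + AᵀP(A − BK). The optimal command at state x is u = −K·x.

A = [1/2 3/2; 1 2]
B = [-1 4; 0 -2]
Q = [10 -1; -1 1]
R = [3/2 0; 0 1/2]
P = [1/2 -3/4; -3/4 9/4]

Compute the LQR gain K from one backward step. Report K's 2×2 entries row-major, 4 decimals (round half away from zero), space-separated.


BᵀP = [-0.5000 0.7500; 3.5000 -7.5000]
S = R + BᵀPB = [3/2 0; 0 1/2] + [0.5000 -3.5000; -3.5000 29.0000] = [2.0000 -3.5000; -3.5000 29.5000]
BᵀPA = [0.5000 0.7500; -5.7500 -9.7500]
K = S⁻¹·BᵀPA = [-0.1150 -0.2567; -0.2086 -0.3610]
A−BK = [1.2193 2.6872; 0.5829 1.2781]
AᵀP(A−BK) = [0.4833 1.0528; 1.0528 2.2981]
P' = Q + AᵀP(A−BK) = [10.4833 0.0528; 0.0528 3.2981]
tr(P') = 13.7814

-0.1150 -0.2567 -0.2086 -0.3610


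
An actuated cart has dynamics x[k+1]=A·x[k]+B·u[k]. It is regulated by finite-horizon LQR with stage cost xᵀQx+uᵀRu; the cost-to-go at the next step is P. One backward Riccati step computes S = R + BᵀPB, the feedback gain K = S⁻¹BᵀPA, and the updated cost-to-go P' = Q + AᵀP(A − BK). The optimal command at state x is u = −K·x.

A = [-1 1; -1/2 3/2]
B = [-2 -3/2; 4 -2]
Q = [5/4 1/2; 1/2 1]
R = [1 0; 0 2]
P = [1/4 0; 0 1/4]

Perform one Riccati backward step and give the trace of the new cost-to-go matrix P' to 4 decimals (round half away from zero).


BᵀP = [-0.5000 1.0000; -0.3750 -0.5000]
S = R + BᵀPB = [1 0; 0 2] + [5.0000 -1.2500; -1.2500 1.5625] = [6.0000 -1.2500; -1.2500 3.5625]
BᵀPA = [0.0000 1.0000; 0.6250 -1.1250]
K = S⁻¹·BᵀPA = [0.0394 0.1088; 0.1893 -0.2776]
A−BK = [-0.6372 0.8013; -0.2792 0.5095]
AᵀP(A−BK) = [0.1942 -0.2640; -0.2640 0.3914]
P' = Q + AᵀP(A−BK) = [1.4442 0.2360; 0.2360 1.3914]
tr(P') = 2.8356

2.8356


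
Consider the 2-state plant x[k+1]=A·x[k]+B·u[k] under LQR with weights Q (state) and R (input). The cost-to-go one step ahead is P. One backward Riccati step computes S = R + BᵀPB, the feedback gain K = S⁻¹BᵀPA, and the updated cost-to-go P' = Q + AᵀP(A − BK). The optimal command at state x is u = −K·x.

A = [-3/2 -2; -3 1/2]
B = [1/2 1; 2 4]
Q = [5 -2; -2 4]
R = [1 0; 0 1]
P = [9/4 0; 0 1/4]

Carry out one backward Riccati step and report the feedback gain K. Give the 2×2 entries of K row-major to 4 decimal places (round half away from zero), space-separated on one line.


-0.3617 -0.2270 -0.7234 -0.4539

BᵀP = [1.1250 0.5000; 2.2500 1.0000]
S = R + BᵀPB = [1 0; 0 1] + [1.5625 3.1250; 3.1250 6.2500] = [2.5625 3.1250; 3.1250 7.2500]
BᵀPA = [-3.1875 -2.0000; -6.3750 -4.0000]
K = S⁻¹·BᵀPA = [-0.3617 -0.2270; -0.7234 -0.4539]
A−BK = [-0.5957 -1.4326; 0.6170 2.7695]
AᵀP(A−BK) = [1.5479 2.7580; 2.7580 6.7930]
P' = Q + AᵀP(A−BK) = [6.5479 0.7580; 0.7580 10.7930]
tr(P') = 17.3409


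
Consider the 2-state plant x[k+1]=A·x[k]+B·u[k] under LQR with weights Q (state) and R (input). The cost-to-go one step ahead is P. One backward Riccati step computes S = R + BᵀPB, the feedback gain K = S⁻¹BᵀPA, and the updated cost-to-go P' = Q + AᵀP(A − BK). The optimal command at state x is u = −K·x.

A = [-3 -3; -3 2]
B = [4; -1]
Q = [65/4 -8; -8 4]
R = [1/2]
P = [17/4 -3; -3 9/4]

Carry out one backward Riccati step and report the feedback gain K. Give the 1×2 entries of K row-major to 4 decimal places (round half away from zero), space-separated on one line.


-0.1821 -0.9340

BᵀP = [20.0000 -14.2500]
S = R + BᵀPB = [1/2] + [94.2500] = [94.7500]
BᵀPA = [-17.2500 -88.5000]
K = S⁻¹·BᵀPA = [-0.1821 -0.9340]
A−BK = [-2.2718 0.7361; -3.1821 1.0660]
AᵀP(A−BK) = [1.3595 -0.3621; -0.3621 0.5877]
P' = Q + AᵀP(A−BK) = [17.6095 -8.3621; -8.3621 4.5877]
tr(P') = 22.1972


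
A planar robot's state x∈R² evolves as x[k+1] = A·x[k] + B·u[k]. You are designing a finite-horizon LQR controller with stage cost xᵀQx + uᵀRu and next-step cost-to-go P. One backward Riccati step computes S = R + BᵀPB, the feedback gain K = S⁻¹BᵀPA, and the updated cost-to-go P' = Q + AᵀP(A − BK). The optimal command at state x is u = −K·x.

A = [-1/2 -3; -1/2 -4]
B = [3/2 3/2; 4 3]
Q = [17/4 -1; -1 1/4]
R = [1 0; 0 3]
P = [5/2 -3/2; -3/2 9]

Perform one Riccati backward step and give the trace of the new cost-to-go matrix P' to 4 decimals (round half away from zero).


10.0626

BᵀP = [-2.2500 33.7500; -0.7500 24.7500]
S = R + BᵀPB = [1 0; 0 3] + [131.6250 97.8750; 97.8750 73.1250] = [132.6250 97.8750; 97.8750 76.1250]
BᵀPA = [-15.7500 -128.2500; -12.0000 -96.7500]
K = S⁻¹·BᵀPA = [-0.0474 -0.5684; -0.0967 -0.5401]
A−BK = [-0.2838 -1.3372; -0.0203 -0.1060]
AᵀP(A−BK) = [0.2181 1.0661; 1.0661 5.3445]
P' = Q + AᵀP(A−BK) = [4.4681 0.0661; 0.0661 5.5945]
tr(P') = 10.0626


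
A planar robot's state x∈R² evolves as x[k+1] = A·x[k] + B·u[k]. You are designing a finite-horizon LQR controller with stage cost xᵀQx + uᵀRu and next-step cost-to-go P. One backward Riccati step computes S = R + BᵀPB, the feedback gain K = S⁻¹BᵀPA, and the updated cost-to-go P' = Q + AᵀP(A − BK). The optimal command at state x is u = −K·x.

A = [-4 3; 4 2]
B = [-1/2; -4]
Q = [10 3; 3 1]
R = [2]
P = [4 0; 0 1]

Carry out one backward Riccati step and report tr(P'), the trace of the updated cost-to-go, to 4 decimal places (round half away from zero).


BᵀP = [-2.0000 -4.0000]
S = R + BᵀPB = [2] + [17.0000] = [19.0000]
BᵀPA = [-8.0000 -14.0000]
K = S⁻¹·BᵀPA = [-0.4211 -0.7368]
A−BK = [-4.2105 2.6316; 2.3158 -0.9474]
AᵀP(A−BK) = [76.6316 -45.8947; -45.8947 29.6842]
P' = Q + AᵀP(A−BK) = [86.6316 -42.8947; -42.8947 30.6842]
tr(P') = 117.3158

117.3158


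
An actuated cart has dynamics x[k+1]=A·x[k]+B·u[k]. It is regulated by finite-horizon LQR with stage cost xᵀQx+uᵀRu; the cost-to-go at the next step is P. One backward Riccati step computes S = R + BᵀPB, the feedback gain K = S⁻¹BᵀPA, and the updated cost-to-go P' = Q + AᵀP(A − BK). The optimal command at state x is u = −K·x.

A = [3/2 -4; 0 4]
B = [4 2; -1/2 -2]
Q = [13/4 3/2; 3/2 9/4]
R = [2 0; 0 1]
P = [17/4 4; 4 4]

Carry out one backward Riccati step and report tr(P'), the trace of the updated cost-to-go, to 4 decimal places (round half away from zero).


BᵀP = [15.0000 14.0000; 0.5000 0.0000]
S = R + BᵀPB = [2 0; 0 1] + [53.0000 2.0000; 2.0000 1.0000] = [55.0000 2.0000; 2.0000 2.0000]
BᵀPA = [22.5000 -4.0000; 0.7500 -2.0000]
K = S⁻¹·BᵀPA = [0.4104 -0.0377; -0.0354 -0.9623]
A−BK = [-0.0708 -1.9245; 0.1344 2.0566]
AᵀP(A−BK) = [0.3555 0.0708; 0.0708 1.9245]
P' = Q + AᵀP(A−BK) = [3.6055 1.5708; 1.5708 4.1745]
tr(P') = 7.7801

7.7801


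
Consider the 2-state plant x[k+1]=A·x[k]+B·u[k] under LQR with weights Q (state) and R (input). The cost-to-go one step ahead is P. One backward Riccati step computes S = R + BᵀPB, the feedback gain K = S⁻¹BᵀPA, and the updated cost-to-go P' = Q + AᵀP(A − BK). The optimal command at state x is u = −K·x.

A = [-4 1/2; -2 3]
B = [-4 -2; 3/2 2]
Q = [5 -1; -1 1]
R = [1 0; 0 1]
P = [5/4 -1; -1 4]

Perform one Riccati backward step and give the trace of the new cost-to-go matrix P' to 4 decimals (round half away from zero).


BᵀP = [-6.5000 10.0000; -4.5000 10.0000]
S = R + BᵀPB = [1 0; 0 1] + [41.0000 33.0000; 33.0000 29.0000] = [42.0000 33.0000; 33.0000 30.0000]
BᵀPA = [6.0000 26.7500; -2.0000 27.7500]
K = S⁻¹·BᵀPA = [1.4386 -0.6623; -1.6491 1.6535]
A−BK = [-1.5439 1.1579; -0.8596 0.6864]
AᵀP(A−BK) = [8.0702 -6.2193; -6.2193 5.1436]
P' = Q + AᵀP(A−BK) = [13.0702 -7.2193; -7.2193 6.1436]
tr(P') = 19.2138

19.2138


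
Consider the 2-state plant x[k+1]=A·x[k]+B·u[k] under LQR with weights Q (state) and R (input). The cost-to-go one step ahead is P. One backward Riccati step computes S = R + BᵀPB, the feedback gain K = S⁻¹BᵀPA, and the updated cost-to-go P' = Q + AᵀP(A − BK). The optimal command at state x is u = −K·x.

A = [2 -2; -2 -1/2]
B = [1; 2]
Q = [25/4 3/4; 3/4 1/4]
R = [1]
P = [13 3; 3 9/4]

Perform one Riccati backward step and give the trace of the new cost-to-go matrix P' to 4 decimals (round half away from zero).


37.1464

BᵀP = [19.0000 7.5000]
S = R + BᵀPB = [1] + [34.0000] = [35.0000]
BᵀPA = [23.0000 -41.7500]
K = S⁻¹·BᵀPA = [0.6571 -1.1929]
A−BK = [1.3429 -0.8071; -3.3143 1.8857]
AᵀP(A−BK) = [21.8857 -13.3143; -13.3143 8.7607]
P' = Q + AᵀP(A−BK) = [28.1357 -12.5643; -12.5643 9.0107]
tr(P') = 37.1464


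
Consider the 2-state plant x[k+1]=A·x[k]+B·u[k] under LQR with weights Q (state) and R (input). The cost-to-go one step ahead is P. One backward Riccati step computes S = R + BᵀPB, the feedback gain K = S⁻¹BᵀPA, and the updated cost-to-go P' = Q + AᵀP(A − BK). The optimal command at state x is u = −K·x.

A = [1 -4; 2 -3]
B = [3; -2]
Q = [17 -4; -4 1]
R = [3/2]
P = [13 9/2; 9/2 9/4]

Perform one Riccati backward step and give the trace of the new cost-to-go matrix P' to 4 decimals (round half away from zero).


BᵀP = [30.0000 9.0000]
S = R + BᵀPB = [3/2] + [72.0000] = [73.5000]
BᵀPA = [48.0000 -147.0000]
K = S⁻¹·BᵀPA = [0.6531 -2.0000]
A−BK = [-0.9592 2.0000; 3.3061 -7.0000]
AᵀP(A−BK) = [8.6531 -19.0000; -19.0000 42.2500]
P' = Q + AᵀP(A−BK) = [25.6531 -23.0000; -23.0000 43.2500]
tr(P') = 68.9031

68.9031


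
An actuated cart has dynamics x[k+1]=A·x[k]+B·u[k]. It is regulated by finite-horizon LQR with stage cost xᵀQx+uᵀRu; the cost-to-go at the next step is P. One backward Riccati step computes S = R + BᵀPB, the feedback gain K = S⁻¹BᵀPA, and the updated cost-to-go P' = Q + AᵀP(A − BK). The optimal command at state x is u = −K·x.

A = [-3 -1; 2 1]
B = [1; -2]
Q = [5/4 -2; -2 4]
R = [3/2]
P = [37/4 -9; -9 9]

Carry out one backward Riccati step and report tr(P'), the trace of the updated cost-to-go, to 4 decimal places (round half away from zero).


BᵀP = [27.2500 -27.0000]
S = R + BᵀPB = [3/2] + [81.2500] = [82.7500]
BᵀPA = [-135.7500 -54.2500]
K = S⁻¹·BᵀPA = [-1.6405 -0.6556]
A−BK = [-1.3595 -0.3444; -1.2810 -0.3112]
AᵀP(A−BK) = [4.5544 1.7538; 1.7538 0.6843]
P' = Q + AᵀP(A−BK) = [5.8044 -0.2462; -0.2462 4.6843]
tr(P') = 10.4887

10.4887


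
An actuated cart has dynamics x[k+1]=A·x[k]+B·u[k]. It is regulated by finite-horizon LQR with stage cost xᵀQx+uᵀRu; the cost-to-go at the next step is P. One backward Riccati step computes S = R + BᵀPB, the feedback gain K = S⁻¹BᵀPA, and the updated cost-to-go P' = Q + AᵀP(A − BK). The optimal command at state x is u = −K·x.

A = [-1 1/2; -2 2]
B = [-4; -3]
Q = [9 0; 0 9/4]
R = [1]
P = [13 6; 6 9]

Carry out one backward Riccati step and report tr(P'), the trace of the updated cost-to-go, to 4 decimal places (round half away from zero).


24.0876

BᵀP = [-70.0000 -51.0000]
S = R + BᵀPB = [1] + [433.0000] = [434.0000]
BᵀPA = [172.0000 -137.0000]
K = S⁻¹·BᵀPA = [0.3963 -0.3157]
A−BK = [0.5853 -0.7627; -0.8111 1.0530]
AᵀP(A−BK) = [4.8341 -6.2051; -6.2051 8.0035]
P' = Q + AᵀP(A−BK) = [13.8341 -6.2051; -6.2051 10.2535]
tr(P') = 24.0876


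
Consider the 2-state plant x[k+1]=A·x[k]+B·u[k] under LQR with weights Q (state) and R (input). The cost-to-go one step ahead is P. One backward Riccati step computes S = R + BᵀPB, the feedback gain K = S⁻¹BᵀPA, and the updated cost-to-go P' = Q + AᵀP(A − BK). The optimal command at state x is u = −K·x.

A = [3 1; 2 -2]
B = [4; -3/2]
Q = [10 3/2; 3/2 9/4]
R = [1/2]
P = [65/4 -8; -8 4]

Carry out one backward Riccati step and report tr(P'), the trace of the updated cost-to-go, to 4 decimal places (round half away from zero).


BᵀP = [77.0000 -38.0000]
S = R + BᵀPB = [1/2] + [365.0000] = [365.5000]
BᵀPA = [155.0000 153.0000]
K = S⁻¹·BᵀPA = [0.4241 0.4186]
A−BK = [1.3037 -0.6744; 2.6361 -1.3721]
AᵀP(A−BK) = [0.5181 -0.1337; -0.1337 0.2035]
P' = Q + AᵀP(A−BK) = [10.5181 1.3663; 1.3663 2.4535]
tr(P') = 12.9716

12.9716
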